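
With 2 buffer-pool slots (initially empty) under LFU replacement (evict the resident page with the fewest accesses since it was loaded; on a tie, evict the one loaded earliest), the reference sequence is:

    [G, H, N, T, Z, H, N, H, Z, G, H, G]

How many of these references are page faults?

9

G -> miss, frames (G)
H -> miss, frames (G H)
N -> miss, evict G, frames (H N)
T -> miss, evict H, frames (N T)
Z -> miss, evict N, frames (T Z)
H -> miss, evict T, frames (Z H)
N -> miss, evict Z, frames (H N)
H -> hit
Z -> miss, evict N, frames (H Z)
G -> miss, evict Z, frames (H G)
H -> hit
G -> hit
Page faults: 9.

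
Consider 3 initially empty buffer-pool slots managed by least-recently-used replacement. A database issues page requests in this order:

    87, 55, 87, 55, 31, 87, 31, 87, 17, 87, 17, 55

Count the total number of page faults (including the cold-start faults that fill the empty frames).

5

87: miss, frames {87}
55: miss, frames {87,55}
87: hit
55: hit
31: miss, frames {87,55,31}
87: hit
31: hit
87: hit
17: miss, evict 55, frames {31,87,17}
87: hit
17: hit
55: miss, evict 31, frames {87,17,55}
Page faults: 5.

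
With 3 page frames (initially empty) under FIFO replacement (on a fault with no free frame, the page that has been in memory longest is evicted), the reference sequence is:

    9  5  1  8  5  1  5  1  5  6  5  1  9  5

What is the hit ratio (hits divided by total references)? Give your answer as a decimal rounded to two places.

9 -> miss, frames [9]
5 -> miss, frames [9, 5]
1 -> miss, frames [9, 5, 1]
8 -> miss, evict 9, frames [5, 1, 8]
5 -> hit
1 -> hit
5 -> hit
1 -> hit
5 -> hit
6 -> miss, evict 5, frames [1, 8, 6]
5 -> miss, evict 1, frames [8, 6, 5]
1 -> miss, evict 8, frames [6, 5, 1]
9 -> miss, evict 6, frames [5, 1, 9]
5 -> hit
Hits: 6 of 14 references → 6/14 = 0.4286.

0.43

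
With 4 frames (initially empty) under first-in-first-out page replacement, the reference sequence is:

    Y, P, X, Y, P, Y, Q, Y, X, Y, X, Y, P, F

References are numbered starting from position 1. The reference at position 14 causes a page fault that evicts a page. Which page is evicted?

pos 1: Y: fault, frames (Y)
pos 2: P: fault, frames (Y P)
pos 3: X: fault, frames (Y P X)
pos 4: Y: hit
pos 5: P: hit
pos 6: Y: hit
pos 7: Q: fault, frames (Y P X Q)
pos 8: Y: hit
pos 9: X: hit
pos 10: Y: hit
pos 11: X: hit
pos 12: Y: hit
pos 13: P: hit
pos 14: F: fault, evict Y, frames (P X Q F)
At position 14, page Y is evicted.

Y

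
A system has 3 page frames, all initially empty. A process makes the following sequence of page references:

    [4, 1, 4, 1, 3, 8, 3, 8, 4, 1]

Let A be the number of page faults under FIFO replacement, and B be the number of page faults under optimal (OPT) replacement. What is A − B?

1

Under FIFO: F F . . F F . . F F → 6 faults.
Under OPT: F F . . F F . . . F → 5 faults.
A − B = 6 − 5 = 1.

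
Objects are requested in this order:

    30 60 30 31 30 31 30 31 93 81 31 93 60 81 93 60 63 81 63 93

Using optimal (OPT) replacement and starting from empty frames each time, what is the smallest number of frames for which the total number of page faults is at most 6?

4

f=1: 20 faults
f=2: 11 faults
f=3: 7 faults
f=4: 6 faults
f=5: 6 faults
f=6: 6 faults
Smallest f with faults ≤ 6 is 4.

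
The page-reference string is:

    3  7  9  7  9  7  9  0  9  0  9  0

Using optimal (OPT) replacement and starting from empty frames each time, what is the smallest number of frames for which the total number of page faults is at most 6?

2

f=1: 12 faults
f=2: 4 faults
f=3: 4 faults
f=4: 4 faults
Smallest f with faults ≤ 6 is 2.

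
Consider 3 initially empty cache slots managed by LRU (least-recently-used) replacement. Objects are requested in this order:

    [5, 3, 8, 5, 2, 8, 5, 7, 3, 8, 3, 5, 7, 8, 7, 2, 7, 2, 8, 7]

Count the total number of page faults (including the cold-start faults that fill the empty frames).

5: fault, frames [5]
3: fault, frames [5, 3]
8: fault, frames [5, 3, 8]
5: hit
2: fault, evict 3, frames [8, 5, 2]
8: hit
5: hit
7: fault, evict 2, frames [8, 5, 7]
3: fault, evict 8, frames [5, 7, 3]
8: fault, evict 5, frames [7, 3, 8]
3: hit
5: fault, evict 7, frames [8, 3, 5]
7: fault, evict 8, frames [3, 5, 7]
8: fault, evict 3, frames [5, 7, 8]
7: hit
2: fault, evict 5, frames [8, 7, 2]
7: hit
2: hit
8: hit
7: hit
Page faults: 11.

11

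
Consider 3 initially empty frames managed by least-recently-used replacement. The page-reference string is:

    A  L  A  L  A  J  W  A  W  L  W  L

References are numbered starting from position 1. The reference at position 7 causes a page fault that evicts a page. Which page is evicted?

pos 1: A: miss, frames (A)
pos 2: L: miss, frames (A L)
pos 3: A: hit
pos 4: L: hit
pos 5: A: hit
pos 6: J: miss, frames (L A J)
pos 7: W: miss, evict L, frames (A J W)
At position 7, page L is evicted.

L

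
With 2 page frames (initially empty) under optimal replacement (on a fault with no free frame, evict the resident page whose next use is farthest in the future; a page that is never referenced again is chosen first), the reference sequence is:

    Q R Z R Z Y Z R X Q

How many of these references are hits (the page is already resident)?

Q → fault, frames [Q]
R → fault, frames [Q, R]
Z → fault, evict Q, frames [R, Z]
R → hit
Z → hit
Y → fault, evict R, frames [Z, Y]
Z → hit
R → fault, evict Y, frames [Z, R]
X → fault, evict R, frames [Z, X]
Q → fault, evict X, frames [Z, Q]
Hits: 3.

3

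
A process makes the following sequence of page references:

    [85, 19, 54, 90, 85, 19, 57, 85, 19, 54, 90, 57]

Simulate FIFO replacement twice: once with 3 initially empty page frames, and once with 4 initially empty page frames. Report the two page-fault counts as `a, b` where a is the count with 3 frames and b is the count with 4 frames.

9, 10

3 frames: F F F F F F F . . F F . → 9 faults.
4 frames: F F F F . . F F F F F F → 10 faults.
10 > 9: adding a frame increased faults — Belady's anomaly.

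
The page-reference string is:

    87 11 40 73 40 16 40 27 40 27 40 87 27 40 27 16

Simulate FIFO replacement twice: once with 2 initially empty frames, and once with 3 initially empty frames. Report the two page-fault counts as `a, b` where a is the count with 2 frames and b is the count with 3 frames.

2 frames: F F F F . F F F . . . F . F F F → 11 faults.
3 frames: F F F F . F . F F . . F . . . F → 9 faults.
9 < 11: adding a frame reduced faults, as is typical.

11, 9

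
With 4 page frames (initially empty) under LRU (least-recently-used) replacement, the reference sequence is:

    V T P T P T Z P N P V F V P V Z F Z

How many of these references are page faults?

8

V: fault, frames (V)
T: fault, frames (V T)
P: fault, frames (V T P)
T: hit
P: hit
T: hit
Z: fault, frames (V P T Z)
P: hit
N: fault, evict V, frames (T Z P N)
P: hit
V: fault, evict T, frames (Z N P V)
F: fault, evict Z, frames (N P V F)
V: hit
P: hit
V: hit
Z: fault, evict N, frames (F P V Z)
F: hit
Z: hit
Page faults: 8.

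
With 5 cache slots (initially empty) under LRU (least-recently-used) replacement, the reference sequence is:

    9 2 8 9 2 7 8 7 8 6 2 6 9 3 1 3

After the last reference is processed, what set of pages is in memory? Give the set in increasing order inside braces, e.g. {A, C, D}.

9 → fault, frames (9)
2 → fault, frames (9 2)
8 → fault, frames (9 2 8)
9 → hit
2 → hit
7 → fault, frames (8 9 2 7)
8 → hit
7 → hit
8 → hit
6 → fault, frames (9 2 7 8 6)
2 → hit
6 → hit
9 → hit
3 → fault, evict 7, frames (8 2 6 9 3)
1 → fault, evict 8, frames (2 6 9 3 1)
3 → hit

{1, 2, 3, 6, 9}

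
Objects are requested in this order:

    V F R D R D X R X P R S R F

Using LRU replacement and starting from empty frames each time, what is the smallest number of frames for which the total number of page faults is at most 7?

6

f=1: 14 faults
f=2: 10 faults
f=3: 8 faults
f=4: 8 faults
f=5: 8 faults
f=6: 7 faults
f=7: 7 faults
Smallest f with faults ≤ 7 is 6.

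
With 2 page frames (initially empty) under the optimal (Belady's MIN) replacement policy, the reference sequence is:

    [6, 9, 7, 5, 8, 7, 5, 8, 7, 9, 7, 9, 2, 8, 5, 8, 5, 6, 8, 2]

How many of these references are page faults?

6: miss, frames (6)
9: miss, frames (6 9)
7: miss, evict 6, frames (9 7)
5: miss, evict 9, frames (7 5)
8: miss, evict 5, frames (7 8)
7: hit
5: miss, evict 7, frames (8 5)
8: hit
7: miss, evict 5, frames (8 7)
9: miss, evict 8, frames (7 9)
7: hit
9: hit
2: miss, evict 9, frames (7 2)
8: miss, evict 7, frames (2 8)
5: miss, evict 2, frames (8 5)
8: hit
5: hit
6: miss, evict 5, frames (8 6)
8: hit
2: miss, evict 6, frames (8 2)
Page faults: 13.

13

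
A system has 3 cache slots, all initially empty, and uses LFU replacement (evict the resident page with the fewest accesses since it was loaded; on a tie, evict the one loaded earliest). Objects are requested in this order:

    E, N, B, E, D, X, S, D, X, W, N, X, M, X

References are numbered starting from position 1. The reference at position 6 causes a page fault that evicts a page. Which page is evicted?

B

pos 1: E → miss, frames {E}
pos 2: N → miss, frames {E,N}
pos 3: B → miss, frames {E,N,B}
pos 4: E → hit
pos 5: D → miss, evict N, frames {E,B,D}
pos 6: X → miss, evict B, frames {E,D,X}
At position 6, page B is evicted.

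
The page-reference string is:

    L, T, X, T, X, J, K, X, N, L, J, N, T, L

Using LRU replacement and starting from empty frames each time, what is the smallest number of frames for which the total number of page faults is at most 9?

f=1: 14 faults
f=2: 12 faults
f=3: 10 faults
f=4: 9 faults
f=5: 8 faults
f=6: 6 faults
Smallest f with faults ≤ 9 is 4.

4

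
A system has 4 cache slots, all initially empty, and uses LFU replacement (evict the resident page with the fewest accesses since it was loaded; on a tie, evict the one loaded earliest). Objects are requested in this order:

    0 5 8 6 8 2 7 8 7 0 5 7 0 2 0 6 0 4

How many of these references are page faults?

0 → fault, frames (0)
5 → fault, frames (0 5)
8 → fault, frames (0 5 8)
6 → fault, frames (0 5 8 6)
8 → hit
2 → fault, evict 0, frames (5 8 6 2)
7 → fault, evict 5, frames (8 6 2 7)
8 → hit
7 → hit
0 → fault, evict 6, frames (8 2 7 0)
5 → fault, evict 2, frames (8 7 0 5)
7 → hit
0 → hit
2 → fault, evict 5, frames (8 7 0 2)
0 → hit
6 → fault, evict 2, frames (8 7 0 6)
0 → hit
4 → fault, evict 6, frames (8 7 0 4)
Page faults: 11.

11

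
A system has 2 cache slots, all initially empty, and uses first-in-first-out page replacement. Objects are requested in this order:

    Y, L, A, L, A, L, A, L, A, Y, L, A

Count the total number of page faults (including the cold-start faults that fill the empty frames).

6

Y: miss, frames {Y}
L: miss, frames {Y,L}
A: miss, evict Y, frames {L,A}
L: hit
A: hit
L: hit
A: hit
L: hit
A: hit
Y: miss, evict L, frames {A,Y}
L: miss, evict A, frames {Y,L}
A: miss, evict Y, frames {L,A}
Page faults: 6.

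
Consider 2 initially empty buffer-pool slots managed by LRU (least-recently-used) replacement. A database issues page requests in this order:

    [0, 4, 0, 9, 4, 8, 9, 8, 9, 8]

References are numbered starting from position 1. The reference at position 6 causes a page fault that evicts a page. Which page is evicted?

9

pos 1: 0: miss, frames (0)
pos 2: 4: miss, frames (0 4)
pos 3: 0: hit
pos 4: 9: miss, evict 4, frames (0 9)
pos 5: 4: miss, evict 0, frames (9 4)
pos 6: 8: miss, evict 9, frames (4 8)
At position 6, page 9 is evicted.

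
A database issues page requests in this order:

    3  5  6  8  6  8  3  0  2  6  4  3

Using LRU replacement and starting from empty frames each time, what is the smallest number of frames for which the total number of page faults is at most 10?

2

f=1: 12 faults
f=2: 10 faults
f=3: 10 faults
f=4: 9 faults
f=5: 7 faults
f=6: 7 faults
f=7: 7 faults
Smallest f with faults ≤ 10 is 2.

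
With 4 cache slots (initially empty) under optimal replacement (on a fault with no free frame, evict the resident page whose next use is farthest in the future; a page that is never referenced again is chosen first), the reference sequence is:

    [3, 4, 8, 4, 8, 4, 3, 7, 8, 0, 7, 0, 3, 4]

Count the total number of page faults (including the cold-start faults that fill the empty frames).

3: fault, frames {3}
4: fault, frames {3,4}
8: fault, frames {3,4,8}
4: hit
8: hit
4: hit
3: hit
7: fault, frames {3,4,8,7}
8: hit
0: fault, evict 8, frames {3,4,7,0}
7: hit
0: hit
3: hit
4: hit
Page faults: 5.

5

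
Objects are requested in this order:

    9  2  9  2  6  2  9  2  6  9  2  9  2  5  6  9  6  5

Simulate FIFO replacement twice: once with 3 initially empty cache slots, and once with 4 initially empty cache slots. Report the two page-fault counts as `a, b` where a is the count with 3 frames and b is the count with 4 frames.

3 frames: F F . . F . . . . . . . . F . F . . → 5 faults.
4 frames: F F . . F . . . . . . . . F . . . . → 4 faults.
4 < 5: adding a frame reduced faults, as is typical.

5, 4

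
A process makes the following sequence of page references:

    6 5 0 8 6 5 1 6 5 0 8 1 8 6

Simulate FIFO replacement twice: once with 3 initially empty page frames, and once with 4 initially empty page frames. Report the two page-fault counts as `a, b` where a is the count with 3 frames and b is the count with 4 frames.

10, 11

3 frames: F F F F F F F . . F F . . F → 10 faults.
4 frames: F F F F . . F F F F F F . F → 11 faults.
11 > 10: adding a frame increased faults — Belady's anomaly.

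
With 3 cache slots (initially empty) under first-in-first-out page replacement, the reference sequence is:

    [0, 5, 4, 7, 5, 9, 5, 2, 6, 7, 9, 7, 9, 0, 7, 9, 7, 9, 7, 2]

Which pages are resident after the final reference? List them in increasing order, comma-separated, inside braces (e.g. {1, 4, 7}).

0 -> fault, frames (0)
5 -> fault, frames (0 5)
4 -> fault, frames (0 5 4)
7 -> fault, evict 0, frames (5 4 7)
5 -> hit
9 -> fault, evict 5, frames (4 7 9)
5 -> fault, evict 4, frames (7 9 5)
2 -> fault, evict 7, frames (9 5 2)
6 -> fault, evict 9, frames (5 2 6)
7 -> fault, evict 5, frames (2 6 7)
9 -> fault, evict 2, frames (6 7 9)
7 -> hit
9 -> hit
0 -> fault, evict 6, frames (7 9 0)
7 -> hit
9 -> hit
7 -> hit
9 -> hit
7 -> hit
2 -> fault, evict 7, frames (9 0 2)

{0, 2, 9}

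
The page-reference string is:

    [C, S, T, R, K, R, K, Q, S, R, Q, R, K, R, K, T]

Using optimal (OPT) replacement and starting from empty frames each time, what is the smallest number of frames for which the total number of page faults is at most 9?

3

f=1: 16 faults
f=2: 10 faults
f=3: 8 faults
f=4: 7 faults
f=5: 6 faults
f=6: 6 faults
Smallest f with faults ≤ 9 is 3.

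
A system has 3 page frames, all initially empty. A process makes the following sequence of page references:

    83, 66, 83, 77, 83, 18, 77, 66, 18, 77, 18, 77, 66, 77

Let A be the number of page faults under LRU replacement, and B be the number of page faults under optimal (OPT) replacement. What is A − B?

1

Under LRU: F F . F . F . F . . . . . . → 5 faults.
Under OPT: F F . F . F . . . . . . . . → 4 faults.
A − B = 5 − 4 = 1.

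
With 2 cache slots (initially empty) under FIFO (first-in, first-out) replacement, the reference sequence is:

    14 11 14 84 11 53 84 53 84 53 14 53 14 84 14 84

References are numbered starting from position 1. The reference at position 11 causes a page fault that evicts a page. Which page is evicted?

pos 1: 14 -> miss, frames [14]
pos 2: 11 -> miss, frames [14, 11]
pos 3: 14 -> hit
pos 4: 84 -> miss, evict 14, frames [11, 84]
pos 5: 11 -> hit
pos 6: 53 -> miss, evict 11, frames [84, 53]
pos 7: 84 -> hit
pos 8: 53 -> hit
pos 9: 84 -> hit
pos 10: 53 -> hit
pos 11: 14 -> miss, evict 84, frames [53, 14]
At position 11, page 84 is evicted.

84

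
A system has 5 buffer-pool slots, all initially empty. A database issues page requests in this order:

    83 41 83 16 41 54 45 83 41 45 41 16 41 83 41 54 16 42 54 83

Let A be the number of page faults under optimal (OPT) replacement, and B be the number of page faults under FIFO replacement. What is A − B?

-1

Under OPT: F F . F . F F . . . . . . . . . . F . . → 6 faults.
Under FIFO: F F . F . F F . . . . . . . . . . F . F → 7 faults.
A − B = 6 − 7 = -1.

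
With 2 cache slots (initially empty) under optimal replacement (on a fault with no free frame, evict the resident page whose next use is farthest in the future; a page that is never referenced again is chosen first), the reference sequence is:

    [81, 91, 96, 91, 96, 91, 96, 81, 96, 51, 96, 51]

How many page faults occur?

81 -> miss, frames (81)
91 -> miss, frames (81 91)
96 -> miss, evict 81, frames (91 96)
91 -> hit
96 -> hit
91 -> hit
96 -> hit
81 -> miss, evict 91, frames (96 81)
96 -> hit
51 -> miss, evict 81, frames (96 51)
96 -> hit
51 -> hit
Page faults: 5.

5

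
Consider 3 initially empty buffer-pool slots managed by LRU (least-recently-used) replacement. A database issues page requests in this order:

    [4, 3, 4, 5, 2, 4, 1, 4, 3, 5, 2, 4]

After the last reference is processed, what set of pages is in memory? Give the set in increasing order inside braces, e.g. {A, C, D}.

4: miss, frames {4}
3: miss, frames {4,3}
4: hit
5: miss, frames {3,4,5}
2: miss, evict 3, frames {4,5,2}
4: hit
1: miss, evict 5, frames {2,4,1}
4: hit
3: miss, evict 2, frames {1,4,3}
5: miss, evict 1, frames {4,3,5}
2: miss, evict 4, frames {3,5,2}
4: miss, evict 3, frames {5,2,4}

{2, 4, 5}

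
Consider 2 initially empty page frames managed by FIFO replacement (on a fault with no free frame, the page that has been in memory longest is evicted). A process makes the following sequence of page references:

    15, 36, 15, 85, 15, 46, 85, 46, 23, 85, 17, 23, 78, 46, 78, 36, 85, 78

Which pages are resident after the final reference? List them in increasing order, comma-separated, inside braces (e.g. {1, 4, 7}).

15 -> miss, frames {15}
36 -> miss, frames {15,36}
15 -> hit
85 -> miss, evict 15, frames {36,85}
15 -> miss, evict 36, frames {85,15}
46 -> miss, evict 85, frames {15,46}
85 -> miss, evict 15, frames {46,85}
46 -> hit
23 -> miss, evict 46, frames {85,23}
85 -> hit
17 -> miss, evict 85, frames {23,17}
23 -> hit
78 -> miss, evict 23, frames {17,78}
46 -> miss, evict 17, frames {78,46}
78 -> hit
36 -> miss, evict 78, frames {46,36}
85 -> miss, evict 46, frames {36,85}
78 -> miss, evict 36, frames {85,78}

{78, 85}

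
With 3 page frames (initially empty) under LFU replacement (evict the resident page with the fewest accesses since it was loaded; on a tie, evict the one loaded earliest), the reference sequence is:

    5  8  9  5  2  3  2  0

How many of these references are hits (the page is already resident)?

5 -> fault, frames [5]
8 -> fault, frames [5, 8]
9 -> fault, frames [5, 8, 9]
5 -> hit
2 -> fault, evict 8, frames [5, 9, 2]
3 -> fault, evict 9, frames [5, 2, 3]
2 -> hit
0 -> fault, evict 3, frames [5, 2, 0]
Hits: 2.

2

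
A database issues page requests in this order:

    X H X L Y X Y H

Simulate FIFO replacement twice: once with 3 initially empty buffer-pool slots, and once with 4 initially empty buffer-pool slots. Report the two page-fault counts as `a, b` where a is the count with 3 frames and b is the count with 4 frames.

3 frames: F F . F F F . F → 6 faults.
4 frames: F F . F F . . . → 4 faults.
4 < 6: adding a frame reduced faults, as is typical.

6, 4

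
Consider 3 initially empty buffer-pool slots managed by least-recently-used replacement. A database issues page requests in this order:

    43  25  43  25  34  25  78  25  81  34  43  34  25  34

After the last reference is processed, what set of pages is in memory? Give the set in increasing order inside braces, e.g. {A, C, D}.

43: fault, frames {43}
25: fault, frames {43,25}
43: hit
25: hit
34: fault, frames {43,25,34}
25: hit
78: fault, evict 43, frames {34,25,78}
25: hit
81: fault, evict 34, frames {78,25,81}
34: fault, evict 78, frames {25,81,34}
43: fault, evict 25, frames {81,34,43}
34: hit
25: fault, evict 81, frames {43,34,25}
34: hit

{25, 34, 43}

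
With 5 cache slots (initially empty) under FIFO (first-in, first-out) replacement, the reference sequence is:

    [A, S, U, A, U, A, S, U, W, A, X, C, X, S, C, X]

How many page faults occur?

A -> fault, frames (A)
S -> fault, frames (A S)
U -> fault, frames (A S U)
A -> hit
U -> hit
A -> hit
S -> hit
U -> hit
W -> fault, frames (A S U W)
A -> hit
X -> fault, frames (A S U W X)
C -> fault, evict A, frames (S U W X C)
X -> hit
S -> hit
C -> hit
X -> hit
Page faults: 6.

6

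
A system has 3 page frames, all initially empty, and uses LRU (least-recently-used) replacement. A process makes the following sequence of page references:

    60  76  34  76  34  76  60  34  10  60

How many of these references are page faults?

60 → fault, frames (60)
76 → fault, frames (60 76)
34 → fault, frames (60 76 34)
76 → hit
34 → hit
76 → hit
60 → hit
34 → hit
10 → fault, evict 76, frames (60 34 10)
60 → hit
Page faults: 4.

4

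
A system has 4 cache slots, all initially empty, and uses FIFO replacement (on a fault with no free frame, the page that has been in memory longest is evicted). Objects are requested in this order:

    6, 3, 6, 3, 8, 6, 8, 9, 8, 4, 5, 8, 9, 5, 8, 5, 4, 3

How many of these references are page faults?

7

6 → miss, frames {6}
3 → miss, frames {6,3}
6 → hit
3 → hit
8 → miss, frames {6,3,8}
6 → hit
8 → hit
9 → miss, frames {6,3,8,9}
8 → hit
4 → miss, evict 6, frames {3,8,9,4}
5 → miss, evict 3, frames {8,9,4,5}
8 → hit
9 → hit
5 → hit
8 → hit
5 → hit
4 → hit
3 → miss, evict 8, frames {9,4,5,3}
Page faults: 7.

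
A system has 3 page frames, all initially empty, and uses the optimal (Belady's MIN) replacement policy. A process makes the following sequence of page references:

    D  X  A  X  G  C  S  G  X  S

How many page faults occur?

6

D: miss, frames (D)
X: miss, frames (D X)
A: miss, frames (D X A)
X: hit
G: miss, evict A, frames (D X G)
C: miss, evict D, frames (X G C)
S: miss, evict C, frames (X G S)
G: hit
X: hit
S: hit
Page faults: 6.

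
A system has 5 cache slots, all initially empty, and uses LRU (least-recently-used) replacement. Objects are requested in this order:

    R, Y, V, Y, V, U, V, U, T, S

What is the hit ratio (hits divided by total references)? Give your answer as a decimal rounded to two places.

0.40

R → fault, frames [R]
Y → fault, frames [R, Y]
V → fault, frames [R, Y, V]
Y → hit
V → hit
U → fault, frames [R, Y, V, U]
V → hit
U → hit
T → fault, frames [R, Y, V, U, T]
S → fault, evict R, frames [Y, V, U, T, S]
Hits: 4 of 10 references → 4/10 = 0.4000.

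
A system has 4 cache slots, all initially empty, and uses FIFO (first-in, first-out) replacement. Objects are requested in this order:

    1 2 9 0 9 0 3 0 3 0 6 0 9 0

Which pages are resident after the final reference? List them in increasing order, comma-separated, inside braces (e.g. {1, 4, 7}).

1 → fault, frames [1]
2 → fault, frames [1, 2]
9 → fault, frames [1, 2, 9]
0 → fault, frames [1, 2, 9, 0]
9 → hit
0 → hit
3 → fault, evict 1, frames [2, 9, 0, 3]
0 → hit
3 → hit
0 → hit
6 → fault, evict 2, frames [9, 0, 3, 6]
0 → hit
9 → hit
0 → hit

{0, 3, 6, 9}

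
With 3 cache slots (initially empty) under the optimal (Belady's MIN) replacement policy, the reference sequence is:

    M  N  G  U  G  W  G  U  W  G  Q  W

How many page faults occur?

M: miss, frames [M]
N: miss, frames [M, N]
G: miss, frames [M, N, G]
U: miss, evict N, frames [M, G, U]
G: hit
W: miss, evict M, frames [G, U, W]
G: hit
U: hit
W: hit
G: hit
Q: miss, evict U, frames [G, W, Q]
W: hit
Page faults: 6.

6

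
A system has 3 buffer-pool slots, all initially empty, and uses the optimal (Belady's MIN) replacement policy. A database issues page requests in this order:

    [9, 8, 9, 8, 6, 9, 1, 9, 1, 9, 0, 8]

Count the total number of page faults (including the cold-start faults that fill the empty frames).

9: fault, frames (9)
8: fault, frames (9 8)
9: hit
8: hit
6: fault, frames (9 8 6)
9: hit
1: fault, evict 6, frames (9 8 1)
9: hit
1: hit
9: hit
0: fault, evict 1, frames (9 8 0)
8: hit
Page faults: 5.

5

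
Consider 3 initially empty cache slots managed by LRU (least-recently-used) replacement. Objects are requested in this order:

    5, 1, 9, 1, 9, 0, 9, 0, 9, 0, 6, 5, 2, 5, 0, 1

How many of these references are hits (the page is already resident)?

5: fault, frames {5}
1: fault, frames {5,1}
9: fault, frames {5,1,9}
1: hit
9: hit
0: fault, evict 5, frames {1,9,0}
9: hit
0: hit
9: hit
0: hit
6: fault, evict 1, frames {9,0,6}
5: fault, evict 9, frames {0,6,5}
2: fault, evict 0, frames {6,5,2}
5: hit
0: fault, evict 6, frames {2,5,0}
1: fault, evict 2, frames {5,0,1}
Hits: 7.

7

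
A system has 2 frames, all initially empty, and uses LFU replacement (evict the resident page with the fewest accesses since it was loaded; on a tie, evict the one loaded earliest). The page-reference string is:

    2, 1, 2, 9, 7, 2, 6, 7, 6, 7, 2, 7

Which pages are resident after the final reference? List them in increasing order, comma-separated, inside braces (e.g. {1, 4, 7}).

2: fault, frames {2}
1: fault, frames {2,1}
2: hit
9: fault, evict 1, frames {2,9}
7: fault, evict 9, frames {2,7}
2: hit
6: fault, evict 7, frames {2,6}
7: fault, evict 6, frames {2,7}
6: fault, evict 7, frames {2,6}
7: fault, evict 6, frames {2,7}
2: hit
7: hit

{2, 7}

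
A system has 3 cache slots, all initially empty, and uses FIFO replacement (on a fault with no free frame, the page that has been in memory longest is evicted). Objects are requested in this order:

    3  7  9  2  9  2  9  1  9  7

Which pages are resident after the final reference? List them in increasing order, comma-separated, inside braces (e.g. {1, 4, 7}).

3 → fault, frames {3}
7 → fault, frames {3,7}
9 → fault, frames {3,7,9}
2 → fault, evict 3, frames {7,9,2}
9 → hit
2 → hit
9 → hit
1 → fault, evict 7, frames {9,2,1}
9 → hit
7 → fault, evict 9, frames {2,1,7}

{1, 2, 7}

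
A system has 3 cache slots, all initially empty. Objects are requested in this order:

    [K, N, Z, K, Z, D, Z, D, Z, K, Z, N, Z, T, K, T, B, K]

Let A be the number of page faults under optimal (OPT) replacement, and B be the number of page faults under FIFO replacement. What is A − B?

Under OPT: F F F . . F . . . . . F . F . . F . → 7 faults.
Under FIFO: F F F . . F . . . F . F F F F . F . → 10 faults.
A − B = 7 − 10 = -3.

-3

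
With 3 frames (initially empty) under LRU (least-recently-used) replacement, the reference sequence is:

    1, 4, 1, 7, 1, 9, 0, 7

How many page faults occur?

1 -> miss, frames {1}
4 -> miss, frames {1,4}
1 -> hit
7 -> miss, frames {4,1,7}
1 -> hit
9 -> miss, evict 4, frames {7,1,9}
0 -> miss, evict 7, frames {1,9,0}
7 -> miss, evict 1, frames {9,0,7}
Page faults: 6.

6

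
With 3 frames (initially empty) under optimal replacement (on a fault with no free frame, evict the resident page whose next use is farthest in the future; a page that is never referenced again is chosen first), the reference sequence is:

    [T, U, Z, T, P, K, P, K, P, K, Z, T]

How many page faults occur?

T: miss, frames [T]
U: miss, frames [T, U]
Z: miss, frames [T, U, Z]
T: hit
P: miss, evict U, frames [T, Z, P]
K: miss, evict T, frames [Z, P, K]
P: hit
K: hit
P: hit
K: hit
Z: hit
T: miss, evict K, frames [Z, P, T]
Page faults: 6.

6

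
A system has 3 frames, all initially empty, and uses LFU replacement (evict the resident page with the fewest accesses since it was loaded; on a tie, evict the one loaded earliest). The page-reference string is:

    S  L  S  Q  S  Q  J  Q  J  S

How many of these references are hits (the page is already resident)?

6

S -> miss, frames {S}
L -> miss, frames {S,L}
S -> hit
Q -> miss, frames {S,L,Q}
S -> hit
Q -> hit
J -> miss, evict L, frames {S,Q,J}
Q -> hit
J -> hit
S -> hit
Hits: 6.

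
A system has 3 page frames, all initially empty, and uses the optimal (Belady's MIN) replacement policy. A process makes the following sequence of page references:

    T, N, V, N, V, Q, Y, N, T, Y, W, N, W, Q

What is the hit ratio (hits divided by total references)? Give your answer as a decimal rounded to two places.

T → miss, frames (T)
N → miss, frames (T N)
V → miss, frames (T N V)
N → hit
V → hit
Q → miss, evict V, frames (T N Q)
Y → miss, evict Q, frames (T N Y)
N → hit
T → hit
Y → hit
W → miss, evict Y, frames (T N W)
N → hit
W → hit
Q → miss, evict W, frames (T N Q)
Hits: 7 of 14 references → 7/14 = 0.5000.

0.50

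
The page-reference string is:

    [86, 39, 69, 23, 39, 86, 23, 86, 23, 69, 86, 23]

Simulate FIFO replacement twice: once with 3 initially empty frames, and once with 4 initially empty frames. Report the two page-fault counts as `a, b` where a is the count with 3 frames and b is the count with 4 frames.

3 frames: F F F F . F . . . . . . → 5 faults.
4 frames: F F F F . . . . . . . . → 4 faults.
4 < 5: adding a frame reduced faults, as is typical.

5, 4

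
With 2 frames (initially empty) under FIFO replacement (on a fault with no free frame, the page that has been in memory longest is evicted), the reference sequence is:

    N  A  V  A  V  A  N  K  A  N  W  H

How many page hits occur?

3

N: miss, frames (N)
A: miss, frames (N A)
V: miss, evict N, frames (A V)
A: hit
V: hit
A: hit
N: miss, evict A, frames (V N)
K: miss, evict V, frames (N K)
A: miss, evict N, frames (K A)
N: miss, evict K, frames (A N)
W: miss, evict A, frames (N W)
H: miss, evict N, frames (W H)
Hits: 3.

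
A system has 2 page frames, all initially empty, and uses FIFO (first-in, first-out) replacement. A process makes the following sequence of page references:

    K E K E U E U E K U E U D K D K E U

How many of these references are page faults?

10

K -> miss, frames (K)
E -> miss, frames (K E)
K -> hit
E -> hit
U -> miss, evict K, frames (E U)
E -> hit
U -> hit
E -> hit
K -> miss, evict E, frames (U K)
U -> hit
E -> miss, evict U, frames (K E)
U -> miss, evict K, frames (E U)
D -> miss, evict E, frames (U D)
K -> miss, evict U, frames (D K)
D -> hit
K -> hit
E -> miss, evict D, frames (K E)
U -> miss, evict K, frames (E U)
Page faults: 10.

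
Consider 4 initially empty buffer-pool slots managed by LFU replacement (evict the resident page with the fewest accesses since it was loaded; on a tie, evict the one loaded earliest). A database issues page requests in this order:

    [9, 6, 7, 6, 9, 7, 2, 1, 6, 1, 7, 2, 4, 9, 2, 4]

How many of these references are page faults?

10

9 → fault, frames [9]
6 → fault, frames [9, 6]
7 → fault, frames [9, 6, 7]
6 → hit
9 → hit
7 → hit
2 → fault, frames [9, 6, 7, 2]
1 → fault, evict 2, frames [9, 6, 7, 1]
6 → hit
1 → hit
7 → hit
2 → fault, evict 9, frames [6, 7, 1, 2]
4 → fault, evict 2, frames [6, 7, 1, 4]
9 → fault, evict 4, frames [6, 7, 1, 9]
2 → fault, evict 9, frames [6, 7, 1, 2]
4 → fault, evict 2, frames [6, 7, 1, 4]
Page faults: 10.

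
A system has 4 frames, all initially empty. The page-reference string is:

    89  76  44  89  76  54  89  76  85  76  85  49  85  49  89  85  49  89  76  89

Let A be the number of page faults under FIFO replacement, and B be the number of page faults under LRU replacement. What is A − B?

2

Under FIFO: F F F . . F . . F . . F . . F . . . F . → 8 faults.
Under LRU: F F F . . F . . F . . F . . . . . . . . → 6 faults.
A − B = 8 − 6 = 2.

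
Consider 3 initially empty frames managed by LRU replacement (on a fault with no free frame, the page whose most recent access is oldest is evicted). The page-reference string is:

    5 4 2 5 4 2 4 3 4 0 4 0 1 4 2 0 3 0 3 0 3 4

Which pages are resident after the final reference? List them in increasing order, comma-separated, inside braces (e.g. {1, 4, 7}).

{0, 3, 4}

5 -> fault, frames {5}
4 -> fault, frames {5,4}
2 -> fault, frames {5,4,2}
5 -> hit
4 -> hit
2 -> hit
4 -> hit
3 -> fault, evict 5, frames {2,4,3}
4 -> hit
0 -> fault, evict 2, frames {3,4,0}
4 -> hit
0 -> hit
1 -> fault, evict 3, frames {4,0,1}
4 -> hit
2 -> fault, evict 0, frames {1,4,2}
0 -> fault, evict 1, frames {4,2,0}
3 -> fault, evict 4, frames {2,0,3}
0 -> hit
3 -> hit
0 -> hit
3 -> hit
4 -> fault, evict 2, frames {0,3,4}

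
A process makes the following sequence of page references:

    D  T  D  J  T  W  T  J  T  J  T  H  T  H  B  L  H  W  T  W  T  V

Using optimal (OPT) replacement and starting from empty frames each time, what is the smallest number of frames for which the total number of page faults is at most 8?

f=1: 22 faults
f=2: 11 faults
f=3: 9 faults
f=4: 8 faults
f=5: 8 faults
f=6: 8 faults
f=7: 8 faults
f=8: 8 faults
Smallest f with faults ≤ 8 is 4.

4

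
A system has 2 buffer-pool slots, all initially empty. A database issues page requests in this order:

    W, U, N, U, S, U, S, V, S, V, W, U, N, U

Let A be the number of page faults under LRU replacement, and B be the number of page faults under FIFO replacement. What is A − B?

Under LRU: F F F . F . . F . . F F F . → 8 faults.
Under FIFO: F F F . F F . F F . F F F . → 10 faults.
A − B = 8 − 10 = -2.

-2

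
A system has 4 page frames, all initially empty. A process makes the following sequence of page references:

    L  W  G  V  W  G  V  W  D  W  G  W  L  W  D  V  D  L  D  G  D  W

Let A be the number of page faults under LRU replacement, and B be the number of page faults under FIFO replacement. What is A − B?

1

Under LRU: F F F F . . . . F . . . F . . F . . . F . F → 9 faults.
Under FIFO: F F F F . . . . F . . . F F . . . . . F . . → 8 faults.
A − B = 9 − 8 = 1.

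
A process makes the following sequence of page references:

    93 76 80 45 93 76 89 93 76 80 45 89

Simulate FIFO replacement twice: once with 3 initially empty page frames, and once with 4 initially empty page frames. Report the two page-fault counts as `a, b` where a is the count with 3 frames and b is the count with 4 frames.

3 frames: F F F F F F F . . F F . → 9 faults.
4 frames: F F F F . . F F F F F F → 10 faults.
10 > 9: adding a frame increased faults — Belady's anomaly.

9, 10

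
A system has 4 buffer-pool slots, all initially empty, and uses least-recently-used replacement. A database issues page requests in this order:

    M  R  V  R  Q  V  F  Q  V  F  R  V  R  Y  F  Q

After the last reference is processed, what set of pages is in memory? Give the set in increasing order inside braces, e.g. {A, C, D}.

M → fault, frames [M]
R → fault, frames [M, R]
V → fault, frames [M, R, V]
R → hit
Q → fault, frames [M, V, R, Q]
V → hit
F → fault, evict M, frames [R, Q, V, F]
Q → hit
V → hit
F → hit
R → hit
V → hit
R → hit
Y → fault, evict Q, frames [F, V, R, Y]
F → hit
Q → fault, evict V, frames [R, Y, F, Q]

{F, Q, R, Y}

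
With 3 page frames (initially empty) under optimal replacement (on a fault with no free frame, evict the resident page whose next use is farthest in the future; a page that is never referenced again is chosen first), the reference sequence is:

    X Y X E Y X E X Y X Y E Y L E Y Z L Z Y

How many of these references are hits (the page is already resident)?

15

X: fault, frames (X)
Y: fault, frames (X Y)
X: hit
E: fault, frames (X Y E)
Y: hit
X: hit
E: hit
X: hit
Y: hit
X: hit
Y: hit
E: hit
Y: hit
L: fault, evict X, frames (Y E L)
E: hit
Y: hit
Z: fault, evict E, frames (Y L Z)
L: hit
Z: hit
Y: hit
Hits: 15.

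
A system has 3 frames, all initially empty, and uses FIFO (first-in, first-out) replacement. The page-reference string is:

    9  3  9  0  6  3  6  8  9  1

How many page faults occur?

9 -> miss, frames [9]
3 -> miss, frames [9, 3]
9 -> hit
0 -> miss, frames [9, 3, 0]
6 -> miss, evict 9, frames [3, 0, 6]
3 -> hit
6 -> hit
8 -> miss, evict 3, frames [0, 6, 8]
9 -> miss, evict 0, frames [6, 8, 9]
1 -> miss, evict 6, frames [8, 9, 1]
Page faults: 7.

7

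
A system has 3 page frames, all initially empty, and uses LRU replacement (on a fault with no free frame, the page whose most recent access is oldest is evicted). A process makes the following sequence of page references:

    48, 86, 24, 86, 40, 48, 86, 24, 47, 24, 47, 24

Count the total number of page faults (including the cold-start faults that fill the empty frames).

7

48 → miss, frames [48]
86 → miss, frames [48, 86]
24 → miss, frames [48, 86, 24]
86 → hit
40 → miss, evict 48, frames [24, 86, 40]
48 → miss, evict 24, frames [86, 40, 48]
86 → hit
24 → miss, evict 40, frames [48, 86, 24]
47 → miss, evict 48, frames [86, 24, 47]
24 → hit
47 → hit
24 → hit
Page faults: 7.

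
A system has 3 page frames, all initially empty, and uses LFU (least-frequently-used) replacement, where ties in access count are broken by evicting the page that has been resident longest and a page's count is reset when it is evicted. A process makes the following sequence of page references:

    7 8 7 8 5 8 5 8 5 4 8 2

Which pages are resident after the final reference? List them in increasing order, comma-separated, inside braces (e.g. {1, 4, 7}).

{2, 5, 8}

7 → fault, frames {7}
8 → fault, frames {7,8}
7 → hit
8 → hit
5 → fault, frames {7,8,5}
8 → hit
5 → hit
8 → hit
5 → hit
4 → fault, evict 7, frames {8,5,4}
8 → hit
2 → fault, evict 4, frames {8,5,2}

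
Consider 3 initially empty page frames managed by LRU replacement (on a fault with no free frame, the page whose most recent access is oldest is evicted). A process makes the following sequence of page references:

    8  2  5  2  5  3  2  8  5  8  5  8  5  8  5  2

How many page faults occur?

6

8 -> miss, frames {8}
2 -> miss, frames {8,2}
5 -> miss, frames {8,2,5}
2 -> hit
5 -> hit
3 -> miss, evict 8, frames {2,5,3}
2 -> hit
8 -> miss, evict 5, frames {3,2,8}
5 -> miss, evict 3, frames {2,8,5}
8 -> hit
5 -> hit
8 -> hit
5 -> hit
8 -> hit
5 -> hit
2 -> hit
Page faults: 6.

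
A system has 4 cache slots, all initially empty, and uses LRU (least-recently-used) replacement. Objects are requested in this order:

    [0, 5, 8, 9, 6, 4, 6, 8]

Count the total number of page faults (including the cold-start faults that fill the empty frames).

6

0 -> fault, frames [0]
5 -> fault, frames [0, 5]
8 -> fault, frames [0, 5, 8]
9 -> fault, frames [0, 5, 8, 9]
6 -> fault, evict 0, frames [5, 8, 9, 6]
4 -> fault, evict 5, frames [8, 9, 6, 4]
6 -> hit
8 -> hit
Page faults: 6.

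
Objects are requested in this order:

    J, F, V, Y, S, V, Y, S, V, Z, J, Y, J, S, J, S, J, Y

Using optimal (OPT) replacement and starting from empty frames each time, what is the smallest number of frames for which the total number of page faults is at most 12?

2

f=1: 18 faults
f=2: 11 faults
f=3: 7 faults
f=4: 6 faults
f=5: 6 faults
f=6: 6 faults
Smallest f with faults ≤ 12 is 2.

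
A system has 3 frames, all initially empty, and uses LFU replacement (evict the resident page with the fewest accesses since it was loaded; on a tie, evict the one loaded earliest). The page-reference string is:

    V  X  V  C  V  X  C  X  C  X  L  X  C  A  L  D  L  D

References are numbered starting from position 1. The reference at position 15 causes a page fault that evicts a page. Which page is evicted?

A

pos 1: V -> fault, frames [V]
pos 2: X -> fault, frames [V, X]
pos 3: V -> hit
pos 4: C -> fault, frames [V, X, C]
pos 5: V -> hit
pos 6: X -> hit
pos 7: C -> hit
pos 8: X -> hit
pos 9: C -> hit
pos 10: X -> hit
pos 11: L -> fault, evict V, frames [X, C, L]
pos 12: X -> hit
pos 13: C -> hit
pos 14: A -> fault, evict L, frames [X, C, A]
pos 15: L -> fault, evict A, frames [X, C, L]
At position 15, page A is evicted.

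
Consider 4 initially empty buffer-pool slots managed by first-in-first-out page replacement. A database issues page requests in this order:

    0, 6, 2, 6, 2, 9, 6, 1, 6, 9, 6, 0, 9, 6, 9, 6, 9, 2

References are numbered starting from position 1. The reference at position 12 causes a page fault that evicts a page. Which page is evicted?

6

pos 1: 0: fault, frames (0)
pos 2: 6: fault, frames (0 6)
pos 3: 2: fault, frames (0 6 2)
pos 4: 6: hit
pos 5: 2: hit
pos 6: 9: fault, frames (0 6 2 9)
pos 7: 6: hit
pos 8: 1: fault, evict 0, frames (6 2 9 1)
pos 9: 6: hit
pos 10: 9: hit
pos 11: 6: hit
pos 12: 0: fault, evict 6, frames (2 9 1 0)
At position 12, page 6 is evicted.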